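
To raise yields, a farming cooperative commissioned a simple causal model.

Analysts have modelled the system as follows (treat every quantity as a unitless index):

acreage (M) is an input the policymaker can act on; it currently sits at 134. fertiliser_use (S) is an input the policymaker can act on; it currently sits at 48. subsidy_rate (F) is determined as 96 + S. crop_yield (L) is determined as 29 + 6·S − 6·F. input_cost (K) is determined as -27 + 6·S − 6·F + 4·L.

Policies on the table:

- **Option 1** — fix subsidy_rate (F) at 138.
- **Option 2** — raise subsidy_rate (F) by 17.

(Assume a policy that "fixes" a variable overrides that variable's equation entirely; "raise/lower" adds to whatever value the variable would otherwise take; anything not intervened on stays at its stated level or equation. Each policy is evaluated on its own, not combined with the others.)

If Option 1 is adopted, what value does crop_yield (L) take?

Option 1 (F := 138):
  S = 48
  F = 138
  L = 29 + 6·48 − 6·138 = -511

-511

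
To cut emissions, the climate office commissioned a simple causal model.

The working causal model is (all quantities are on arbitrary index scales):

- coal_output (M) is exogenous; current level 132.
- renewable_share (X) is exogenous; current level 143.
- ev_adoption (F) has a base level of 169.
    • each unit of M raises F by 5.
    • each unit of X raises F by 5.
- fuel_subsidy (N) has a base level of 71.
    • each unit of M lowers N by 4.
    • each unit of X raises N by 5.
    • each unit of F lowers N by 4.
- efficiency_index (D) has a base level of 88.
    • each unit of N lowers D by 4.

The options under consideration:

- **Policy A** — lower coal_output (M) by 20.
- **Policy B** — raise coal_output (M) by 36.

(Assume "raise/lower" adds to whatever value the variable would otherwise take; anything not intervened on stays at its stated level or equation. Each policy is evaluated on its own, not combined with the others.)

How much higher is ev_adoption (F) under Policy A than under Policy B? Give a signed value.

-280

Policy A (M − 20):
  M = 132 − 20 = 112
  X = 143
  F = 169 + 5·112 + 5·143 = 1444
Policy B (M + 36):
  M = 132 + 36 = 168
  X = 143
  F = 169 + 5·168 + 5·143 = 1724
F: 1444 − 1724 = -280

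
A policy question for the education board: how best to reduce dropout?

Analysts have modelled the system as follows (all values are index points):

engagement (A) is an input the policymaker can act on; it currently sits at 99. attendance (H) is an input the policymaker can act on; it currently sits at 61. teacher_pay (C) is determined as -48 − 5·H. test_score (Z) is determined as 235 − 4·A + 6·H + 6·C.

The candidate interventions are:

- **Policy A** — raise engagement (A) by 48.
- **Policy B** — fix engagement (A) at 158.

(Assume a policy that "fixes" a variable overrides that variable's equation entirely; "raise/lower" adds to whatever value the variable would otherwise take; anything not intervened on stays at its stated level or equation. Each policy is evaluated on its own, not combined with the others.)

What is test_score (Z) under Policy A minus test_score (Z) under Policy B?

44

Policy A (A + 48):
  A = 99 + 48 = 147
  H = 61
  C = -48 − 5·61 = -353
  Z = 235 − 4·147 + 6·61 + 6·(-353) = -2105
Policy B (A := 158):
  A = 158
  H = 61
  C = -48 − 5·61 = -353
  Z = 235 − 4·158 + 6·61 + 6·(-353) = -2149
Z: -2105 − (-2149) = 44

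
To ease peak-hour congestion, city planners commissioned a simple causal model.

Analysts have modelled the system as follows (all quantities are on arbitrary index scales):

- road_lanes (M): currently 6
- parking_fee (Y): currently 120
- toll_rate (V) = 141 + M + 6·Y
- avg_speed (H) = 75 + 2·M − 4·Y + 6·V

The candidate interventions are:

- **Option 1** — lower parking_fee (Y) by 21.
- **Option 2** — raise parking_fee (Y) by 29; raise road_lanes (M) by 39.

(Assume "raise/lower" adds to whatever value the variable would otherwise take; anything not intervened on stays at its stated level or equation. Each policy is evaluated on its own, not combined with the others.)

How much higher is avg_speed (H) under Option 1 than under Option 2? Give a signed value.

Option 1 (Y − 21):
  M = 6
  Y = 120 − 21 = 99
  V = 141 + 6 + 6·99 = 741
  H = 75 + 2·6 − 4·99 + 6·741 = 4137
Option 2 (Y + 29, M + 39):
  M = 6 + 39 = 45
  Y = 120 + 29 = 149
  V = 141 + 45 + 6·149 = 1080
  H = 75 + 2·45 − 4·149 + 6·1080 = 6049
H: 4137 − 6049 = -1912

-1912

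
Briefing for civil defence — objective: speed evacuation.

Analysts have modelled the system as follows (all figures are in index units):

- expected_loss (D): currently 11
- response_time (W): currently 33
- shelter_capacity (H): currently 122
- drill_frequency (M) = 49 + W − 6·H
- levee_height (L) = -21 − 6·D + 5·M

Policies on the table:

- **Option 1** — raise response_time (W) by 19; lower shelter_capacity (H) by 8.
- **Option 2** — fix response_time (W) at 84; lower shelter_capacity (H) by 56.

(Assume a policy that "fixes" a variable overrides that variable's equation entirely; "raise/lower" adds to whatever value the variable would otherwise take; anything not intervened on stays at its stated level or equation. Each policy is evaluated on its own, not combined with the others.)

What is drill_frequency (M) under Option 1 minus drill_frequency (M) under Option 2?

Option 1 (W + 19, H − 8):
  W = 33 + 19 = 52
  H = 122 − 8 = 114
  M = 49 + 52 − 6·114 = -583
Option 2 (W := 84, H − 56):
  W = 84
  H = 122 − 56 = 66
  M = 49 + 84 − 6·66 = -263
M: -583 − (-263) = -320

-320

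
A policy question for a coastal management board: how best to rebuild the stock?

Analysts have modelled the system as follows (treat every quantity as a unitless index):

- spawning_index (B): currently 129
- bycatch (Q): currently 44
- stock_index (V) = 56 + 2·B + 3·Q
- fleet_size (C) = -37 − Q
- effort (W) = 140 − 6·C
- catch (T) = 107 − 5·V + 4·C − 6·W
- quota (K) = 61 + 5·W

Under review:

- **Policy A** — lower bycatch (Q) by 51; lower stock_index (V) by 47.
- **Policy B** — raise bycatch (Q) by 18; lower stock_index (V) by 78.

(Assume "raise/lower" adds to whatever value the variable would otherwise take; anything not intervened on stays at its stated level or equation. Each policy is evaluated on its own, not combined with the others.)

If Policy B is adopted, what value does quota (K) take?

Policy B (Q + 18, V − 78):
  Q = 44 + 18 = 62
  C = -37 − 62 = -99
  W = 140 − 6·(-99) = 734
  K = 61 + 5·734 = 3731

3731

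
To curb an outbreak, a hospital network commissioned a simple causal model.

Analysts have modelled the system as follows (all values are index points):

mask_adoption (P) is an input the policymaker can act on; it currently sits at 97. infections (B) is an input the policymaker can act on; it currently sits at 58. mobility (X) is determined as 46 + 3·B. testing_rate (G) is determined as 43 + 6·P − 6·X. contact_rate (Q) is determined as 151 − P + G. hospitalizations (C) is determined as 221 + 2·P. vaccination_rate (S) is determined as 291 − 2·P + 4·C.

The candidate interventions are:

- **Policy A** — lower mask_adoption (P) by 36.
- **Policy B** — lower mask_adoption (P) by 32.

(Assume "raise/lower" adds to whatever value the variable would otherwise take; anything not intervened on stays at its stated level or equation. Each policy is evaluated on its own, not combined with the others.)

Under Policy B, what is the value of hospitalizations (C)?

Policy B (P − 32):
  P = 97 − 32 = 65
  C = 221 + 2·65 = 351

351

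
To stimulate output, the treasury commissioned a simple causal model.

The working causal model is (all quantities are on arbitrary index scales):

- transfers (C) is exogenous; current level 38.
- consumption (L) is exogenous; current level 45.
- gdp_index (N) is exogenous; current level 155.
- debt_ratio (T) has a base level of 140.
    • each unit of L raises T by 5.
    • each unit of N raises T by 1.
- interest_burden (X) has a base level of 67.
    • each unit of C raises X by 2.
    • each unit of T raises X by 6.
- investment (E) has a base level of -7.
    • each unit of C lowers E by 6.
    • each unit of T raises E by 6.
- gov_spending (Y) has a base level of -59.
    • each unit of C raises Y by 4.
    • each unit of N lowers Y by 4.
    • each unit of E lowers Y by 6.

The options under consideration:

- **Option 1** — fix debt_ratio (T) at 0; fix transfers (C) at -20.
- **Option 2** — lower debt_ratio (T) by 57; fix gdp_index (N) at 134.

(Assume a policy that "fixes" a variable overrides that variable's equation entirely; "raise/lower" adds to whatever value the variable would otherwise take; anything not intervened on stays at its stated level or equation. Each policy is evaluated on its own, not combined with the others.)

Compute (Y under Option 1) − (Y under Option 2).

13508

Option 1 (T := 0, C := -20):
  C = -20
  L = 45
  N = 155
  T = 0
  E = -7 − 6·(-20) + 6·0 = 113
  Y = -59 + 4·(-20) − 4·155 − 6·113 = -1437
Option 2 (T − 57, N := 134):
  C = 38
  L = 45
  N = 134
  T = 140 + 5·45 + 134 (−57 from intervention) = 442
  E = -7 − 6·38 + 6·442 = 2417
  Y = -59 + 4·38 − 4·134 − 6·2417 = -14945
Y: -1437 − (-14945) = 13508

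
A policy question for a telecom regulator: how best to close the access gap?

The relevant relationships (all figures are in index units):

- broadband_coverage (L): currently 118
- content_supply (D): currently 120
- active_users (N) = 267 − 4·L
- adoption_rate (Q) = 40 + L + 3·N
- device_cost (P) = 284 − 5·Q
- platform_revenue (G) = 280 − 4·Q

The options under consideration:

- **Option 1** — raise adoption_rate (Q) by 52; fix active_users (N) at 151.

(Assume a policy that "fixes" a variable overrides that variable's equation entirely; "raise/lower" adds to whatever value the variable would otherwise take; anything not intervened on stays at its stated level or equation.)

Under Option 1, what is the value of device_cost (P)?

-3031

Option 1 (Q + 52, N := 151):
  L = 118
  N = 151
  Q = 40 + 118 + 3·151 (+52 from intervention) = 663
  P = 284 − 5·663 = -3031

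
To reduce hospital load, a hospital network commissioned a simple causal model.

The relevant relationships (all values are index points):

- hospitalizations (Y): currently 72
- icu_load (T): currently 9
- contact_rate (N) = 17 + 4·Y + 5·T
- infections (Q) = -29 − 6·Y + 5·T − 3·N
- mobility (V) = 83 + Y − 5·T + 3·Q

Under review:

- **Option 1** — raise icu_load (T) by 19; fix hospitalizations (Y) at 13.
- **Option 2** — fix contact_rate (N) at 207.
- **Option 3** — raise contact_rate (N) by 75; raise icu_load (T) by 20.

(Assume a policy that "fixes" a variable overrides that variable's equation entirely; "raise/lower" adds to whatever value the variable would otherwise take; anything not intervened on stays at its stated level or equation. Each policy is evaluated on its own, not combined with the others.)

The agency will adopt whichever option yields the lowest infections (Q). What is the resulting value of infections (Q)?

-1891

Option 1 (T + 19, Y := 13):
  Y = 13
  T = 9 + 19 = 28
  N = 17 + 4·13 + 5·28 = 209
  Q = -29 − 6·13 + 5·28 − 3·209 = -594
Option 2 (N := 207):
  Y = 72
  T = 9
  N = 207
  Q = -29 − 6·72 + 5·9 − 3·207 = -1037
Option 3 (N + 75, T + 20):
  Y = 72
  T = 9 + 20 = 29
  N = 17 + 4·72 + 5·29 (+75 from intervention) = 525
  Q = -29 − 6·72 + 5·29 − 3·525 = -1891
Comparing — Option 1: Q=-594, Option 2: Q=-1037, Option 3: Q=-1891. Lowest is -1891 (Option 3).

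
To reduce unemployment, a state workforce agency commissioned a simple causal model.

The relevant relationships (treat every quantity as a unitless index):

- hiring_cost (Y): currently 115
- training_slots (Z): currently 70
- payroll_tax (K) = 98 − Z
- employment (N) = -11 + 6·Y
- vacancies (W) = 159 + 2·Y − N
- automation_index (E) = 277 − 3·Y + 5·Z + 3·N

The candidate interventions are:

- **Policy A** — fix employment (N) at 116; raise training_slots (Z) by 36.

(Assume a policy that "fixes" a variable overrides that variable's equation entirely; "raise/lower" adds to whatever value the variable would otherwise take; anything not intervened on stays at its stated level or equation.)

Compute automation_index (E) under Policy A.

810

Policy A (N := 116, Z + 36):
  Y = 115
  Z = 70 + 36 = 106
  N = 116
  E = 277 − 3·115 + 5·106 + 3·116 = 810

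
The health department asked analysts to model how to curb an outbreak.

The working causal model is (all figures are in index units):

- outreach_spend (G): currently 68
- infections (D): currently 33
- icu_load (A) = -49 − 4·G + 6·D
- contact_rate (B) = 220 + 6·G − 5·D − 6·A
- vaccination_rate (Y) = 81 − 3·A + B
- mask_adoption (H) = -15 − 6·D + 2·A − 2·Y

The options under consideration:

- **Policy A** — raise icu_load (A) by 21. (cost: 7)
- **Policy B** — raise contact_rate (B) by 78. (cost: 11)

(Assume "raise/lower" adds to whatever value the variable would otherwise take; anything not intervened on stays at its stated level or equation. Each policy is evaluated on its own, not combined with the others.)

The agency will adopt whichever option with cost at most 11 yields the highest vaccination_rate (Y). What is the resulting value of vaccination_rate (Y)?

Policy A (A + 21):
  G = 68
  D = 33
  A = -49 − 4·68 + 6·33 (+21 from intervention) = -102
  B = 220 + 6·68 − 5·33 − 6·(-102) = 1075
  Y = 81 − 3·(-102) + 1075 = 1462
Policy B (B + 78):
  G = 68
  D = 33
  A = -49 − 4·68 + 6·33 = -123
  B = 220 + 6·68 − 5·33 − 6·(-123) (+78 from intervention) = 1279
  Y = 81 − 3·(-123) + 1279 = 1729
Comparing — Policy A: Y=1462, Policy B: Y=1729. Highest is 1729 (Policy B).

1729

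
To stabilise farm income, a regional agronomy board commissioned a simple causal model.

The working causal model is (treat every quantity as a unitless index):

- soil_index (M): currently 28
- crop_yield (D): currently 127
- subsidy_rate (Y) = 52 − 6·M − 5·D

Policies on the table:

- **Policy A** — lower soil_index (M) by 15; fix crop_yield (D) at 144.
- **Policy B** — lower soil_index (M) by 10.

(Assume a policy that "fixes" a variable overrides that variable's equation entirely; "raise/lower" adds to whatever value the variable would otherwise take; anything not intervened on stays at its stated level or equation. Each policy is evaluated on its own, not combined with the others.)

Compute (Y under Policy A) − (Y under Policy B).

Policy A (M − 15, D := 144):
  M = 28 − 15 = 13
  D = 144
  Y = 52 − 6·13 − 5·144 = -746
Policy B (M − 10):
  M = 28 − 10 = 18
  D = 127
  Y = 52 − 6·18 − 5·127 = -691
Y: -746 − (-691) = -55

-55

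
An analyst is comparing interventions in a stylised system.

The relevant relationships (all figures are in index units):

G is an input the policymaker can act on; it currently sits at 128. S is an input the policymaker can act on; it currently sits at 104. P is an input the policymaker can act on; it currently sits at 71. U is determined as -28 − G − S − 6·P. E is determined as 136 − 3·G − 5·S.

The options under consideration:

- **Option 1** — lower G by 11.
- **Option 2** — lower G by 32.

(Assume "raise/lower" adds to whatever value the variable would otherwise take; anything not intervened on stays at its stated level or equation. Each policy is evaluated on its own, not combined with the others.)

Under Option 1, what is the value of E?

Option 1 (G − 11):
  G = 128 − 11 = 117
  S = 104
  E = 136 − 3·117 − 5·104 = -735

-735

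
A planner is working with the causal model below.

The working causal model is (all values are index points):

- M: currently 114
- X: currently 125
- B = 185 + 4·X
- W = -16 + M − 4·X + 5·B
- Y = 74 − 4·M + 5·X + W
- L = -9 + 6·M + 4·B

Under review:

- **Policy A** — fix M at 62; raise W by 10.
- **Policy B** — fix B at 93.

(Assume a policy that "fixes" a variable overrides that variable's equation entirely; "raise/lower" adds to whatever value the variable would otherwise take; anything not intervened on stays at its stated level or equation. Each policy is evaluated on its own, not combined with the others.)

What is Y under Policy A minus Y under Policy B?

3126

Policy A (M := 62, W + 10):
  M = 62
  X = 125
  B = 185 + 4·125 = 685
  W = -16 + 62 − 4·125 + 5·685 (+10 from intervention) = 2981
  Y = 74 − 4·62 + 5·125 + 2981 = 3432
Policy B (B := 93):
  M = 114
  X = 125
  B = 93
  W = -16 + 114 − 4·125 + 5·93 = 63
  Y = 74 − 4·114 + 5·125 + 63 = 306
Y: 3432 − 306 = 3126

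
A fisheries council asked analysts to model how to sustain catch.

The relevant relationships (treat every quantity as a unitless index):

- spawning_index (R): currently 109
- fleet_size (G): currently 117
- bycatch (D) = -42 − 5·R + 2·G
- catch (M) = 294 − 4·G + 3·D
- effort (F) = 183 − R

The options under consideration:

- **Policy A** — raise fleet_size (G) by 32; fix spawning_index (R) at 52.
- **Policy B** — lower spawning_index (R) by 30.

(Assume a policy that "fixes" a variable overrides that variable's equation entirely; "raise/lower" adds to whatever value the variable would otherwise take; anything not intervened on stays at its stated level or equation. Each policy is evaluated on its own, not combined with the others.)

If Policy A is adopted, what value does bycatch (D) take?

-4

Policy A (G + 32, R := 52):
  R = 52
  G = 117 + 32 = 149
  D = -42 − 5·52 + 2·149 = -4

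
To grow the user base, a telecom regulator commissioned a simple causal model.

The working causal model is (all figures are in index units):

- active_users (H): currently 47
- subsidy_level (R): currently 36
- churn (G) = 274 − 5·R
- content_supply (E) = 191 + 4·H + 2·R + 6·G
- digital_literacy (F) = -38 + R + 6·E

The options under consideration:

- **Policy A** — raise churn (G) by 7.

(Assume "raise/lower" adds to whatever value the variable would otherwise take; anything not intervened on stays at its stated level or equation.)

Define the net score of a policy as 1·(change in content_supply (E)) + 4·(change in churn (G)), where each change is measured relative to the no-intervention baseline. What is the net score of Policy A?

Baseline:
  H = 47
  R = 36
  G = 274 − 5·36 = 94
  E = 191 + 4·47 + 2·36 + 6·94 = 1015
Policy A (G + 7):
  H = 47
  R = 36
  G = 274 − 5·36 (+7 from intervention) = 101
  E = 191 + 4·47 + 2·36 + 6·101 = 1057
ΔE = 1057 − 1015 = 42; ΔG = 101 − 94 = 7
Score = 1·42 + 4·7 = 70

70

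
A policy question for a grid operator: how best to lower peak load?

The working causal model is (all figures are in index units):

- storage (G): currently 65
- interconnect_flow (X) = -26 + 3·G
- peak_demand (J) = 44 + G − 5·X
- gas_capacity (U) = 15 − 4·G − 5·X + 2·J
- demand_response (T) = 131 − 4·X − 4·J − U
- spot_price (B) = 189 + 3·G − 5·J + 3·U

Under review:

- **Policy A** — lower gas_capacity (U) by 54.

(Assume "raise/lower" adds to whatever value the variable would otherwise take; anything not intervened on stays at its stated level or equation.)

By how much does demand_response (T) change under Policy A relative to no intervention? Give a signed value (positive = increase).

54

Baseline:
  G = 65
  X = -26 + 3·65 = 169
  J = 44 + 65 − 5·169 = -736
  U = 15 − 4·65 − 5·169 + 2·(-736) = -2562
  T = 131 − 4·169 − 4·(-736) − (-2562) = 4961
Policy A (U − 54):
  G = 65
  X = -26 + 3·65 = 169
  J = 44 + 65 − 5·169 = -736
  U = 15 − 4·65 − 5·169 + 2·(-736) (−54 from intervention) = -2616
  T = 131 − 4·169 − 4·(-736) − (-2616) = 5015
Change in T: 5015 − 4961 = 54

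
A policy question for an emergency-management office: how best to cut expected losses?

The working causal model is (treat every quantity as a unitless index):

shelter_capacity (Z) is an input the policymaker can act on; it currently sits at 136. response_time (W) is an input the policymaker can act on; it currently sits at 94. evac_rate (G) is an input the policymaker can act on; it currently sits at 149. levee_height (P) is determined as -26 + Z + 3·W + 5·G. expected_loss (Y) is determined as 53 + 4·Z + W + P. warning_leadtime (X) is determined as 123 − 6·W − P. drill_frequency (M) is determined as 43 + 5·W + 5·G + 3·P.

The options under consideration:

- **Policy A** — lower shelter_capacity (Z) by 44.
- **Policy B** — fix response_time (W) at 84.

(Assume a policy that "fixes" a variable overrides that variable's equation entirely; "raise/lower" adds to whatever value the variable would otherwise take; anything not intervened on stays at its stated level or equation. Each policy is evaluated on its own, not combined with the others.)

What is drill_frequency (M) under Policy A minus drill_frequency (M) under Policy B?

Policy A (Z − 44):
  Z = 136 − 44 = 92
  W = 94
  G = 149
  P = -26 + 92 + 3·94 + 5·149 = 1093
  M = 43 + 5·94 + 5·149 + 3·1093 = 4537
Policy B (W := 84):
  Z = 136
  W = 84
  G = 149
  P = -26 + 136 + 3·84 + 5·149 = 1107
  M = 43 + 5·84 + 5·149 + 3·1107 = 4529
M: 4537 − 4529 = 8

8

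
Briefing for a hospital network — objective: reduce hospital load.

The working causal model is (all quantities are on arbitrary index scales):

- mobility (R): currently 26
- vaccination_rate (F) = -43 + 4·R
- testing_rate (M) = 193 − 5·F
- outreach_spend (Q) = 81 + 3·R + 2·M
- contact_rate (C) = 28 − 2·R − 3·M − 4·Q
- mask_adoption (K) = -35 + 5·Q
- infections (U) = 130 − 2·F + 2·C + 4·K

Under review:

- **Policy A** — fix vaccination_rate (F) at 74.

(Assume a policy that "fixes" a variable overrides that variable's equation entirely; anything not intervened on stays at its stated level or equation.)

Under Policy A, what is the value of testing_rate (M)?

Policy A (F := 74):
  R = 26
  F = 74
  M = 193 − 5·74 = -177

-177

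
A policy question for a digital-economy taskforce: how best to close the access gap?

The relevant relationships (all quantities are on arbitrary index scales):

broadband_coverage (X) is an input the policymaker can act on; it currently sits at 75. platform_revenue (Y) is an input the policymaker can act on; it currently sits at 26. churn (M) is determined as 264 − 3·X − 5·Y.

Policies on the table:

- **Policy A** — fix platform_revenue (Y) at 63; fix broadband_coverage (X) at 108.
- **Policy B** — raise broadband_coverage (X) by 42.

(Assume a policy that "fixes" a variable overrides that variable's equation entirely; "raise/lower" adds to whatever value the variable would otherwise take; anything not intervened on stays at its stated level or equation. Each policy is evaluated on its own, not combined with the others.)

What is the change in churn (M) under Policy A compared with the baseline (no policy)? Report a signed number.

-284

Baseline:
  X = 75
  Y = 26
  M = 264 − 3·75 − 5·26 = -91
Policy A (Y := 63, X := 108):
  X = 108
  Y = 63
  M = 264 − 3·108 − 5·63 = -375
Change in M: -375 − (-91) = -284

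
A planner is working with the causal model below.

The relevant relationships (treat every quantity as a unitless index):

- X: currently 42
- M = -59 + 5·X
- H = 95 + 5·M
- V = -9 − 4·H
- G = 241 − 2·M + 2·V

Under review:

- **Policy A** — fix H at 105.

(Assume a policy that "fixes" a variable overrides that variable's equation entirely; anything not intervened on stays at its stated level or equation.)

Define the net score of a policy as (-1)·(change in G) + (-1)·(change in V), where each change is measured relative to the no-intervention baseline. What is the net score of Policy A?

Baseline:
  X = 42
  M = -59 + 5·42 = 151
  H = 95 + 5·151 = 850
  V = -9 − 4·850 = -3409
  G = 241 − 2·151 + 2·(-3409) = -6879
Policy A (H := 105):
  X = 42
  M = -59 + 5·42 = 151
  H = 105
  V = -9 − 4·105 = -429
  G = 241 − 2·151 + 2·(-429) = -919
ΔG = -919 − (-6879) = 5960; ΔV = -429 − (-3409) = 2980
Score = (-1)·5960 + (-1)·2980 = -8940

-8940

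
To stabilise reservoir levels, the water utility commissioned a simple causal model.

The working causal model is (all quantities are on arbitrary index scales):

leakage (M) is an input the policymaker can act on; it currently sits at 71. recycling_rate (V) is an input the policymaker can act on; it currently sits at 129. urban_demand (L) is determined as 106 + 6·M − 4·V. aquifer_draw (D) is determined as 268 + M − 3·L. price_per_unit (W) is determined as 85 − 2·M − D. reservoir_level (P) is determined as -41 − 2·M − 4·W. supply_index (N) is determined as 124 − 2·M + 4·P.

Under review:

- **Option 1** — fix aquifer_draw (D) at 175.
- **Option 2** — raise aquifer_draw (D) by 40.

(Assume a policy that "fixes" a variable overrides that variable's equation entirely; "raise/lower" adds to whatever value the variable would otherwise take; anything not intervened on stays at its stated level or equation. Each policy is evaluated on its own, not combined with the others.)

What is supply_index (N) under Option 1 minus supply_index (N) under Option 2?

-2496

Option 1 (D := 175):
  M = 71
  V = 129
  L = 106 + 6·71 − 4·129 = 16
  D = 175
  W = 85 − 2·71 − 175 = -232
  P = -41 − 2·71 − 4·(-232) = 745
  N = 124 − 2·71 + 4·745 = 2962
Option 2 (D + 40):
  M = 71
  V = 129
  L = 106 + 6·71 − 4·129 = 16
  D = 268 + 71 − 3·16 (+40 from intervention) = 331
  W = 85 − 2·71 − 331 = -388
  P = -41 − 2·71 − 4·(-388) = 1369
  N = 124 − 2·71 + 4·1369 = 5458
N: 2962 − 5458 = -2496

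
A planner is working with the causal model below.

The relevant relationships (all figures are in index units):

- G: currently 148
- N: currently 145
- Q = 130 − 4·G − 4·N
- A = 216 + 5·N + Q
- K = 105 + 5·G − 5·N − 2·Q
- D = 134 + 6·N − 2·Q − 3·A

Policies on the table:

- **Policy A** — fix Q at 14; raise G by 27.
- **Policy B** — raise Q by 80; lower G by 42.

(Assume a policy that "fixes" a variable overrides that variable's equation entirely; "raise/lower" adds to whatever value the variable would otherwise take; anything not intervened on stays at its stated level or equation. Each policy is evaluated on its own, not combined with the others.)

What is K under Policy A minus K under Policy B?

Policy A (Q := 14, G + 27):
  G = 148 + 27 = 175
  N = 145
  Q = 14
  K = 105 + 5·175 − 5·145 − 2·14 = 227
Policy B (Q + 80, G − 42):
  G = 148 − 42 = 106
  N = 145
  Q = 130 − 4·106 − 4·145 (+80 from intervention) = -794
  K = 105 + 5·106 − 5·145 − 2·(-794) = 1498
K: 227 − 1498 = -1271

-1271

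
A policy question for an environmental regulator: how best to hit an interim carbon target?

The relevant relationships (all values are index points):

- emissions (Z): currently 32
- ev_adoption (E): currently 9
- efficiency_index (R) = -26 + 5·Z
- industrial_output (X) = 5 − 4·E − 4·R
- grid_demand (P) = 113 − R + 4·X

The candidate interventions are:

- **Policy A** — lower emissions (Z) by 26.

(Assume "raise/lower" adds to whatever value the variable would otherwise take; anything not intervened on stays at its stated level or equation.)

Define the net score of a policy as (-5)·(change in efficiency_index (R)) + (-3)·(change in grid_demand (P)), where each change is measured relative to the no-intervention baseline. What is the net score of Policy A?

Baseline:
  Z = 32
  E = 9
  R = -26 + 5·32 = 134
  X = 5 − 4·9 − 4·134 = -567
  P = 113 − 134 + 4·(-567) = -2289
Policy A (Z − 26):
  Z = 32 − 26 = 6
  E = 9
  R = -26 + 5·6 = 4
  X = 5 − 4·9 − 4·4 = -47
  P = 113 − 4 + 4·(-47) = -79
ΔR = 4 − 134 = -130; ΔP = -79 − (-2289) = 2210
Score = (-5)·(-130) + (-3)·2210 = -5980

-5980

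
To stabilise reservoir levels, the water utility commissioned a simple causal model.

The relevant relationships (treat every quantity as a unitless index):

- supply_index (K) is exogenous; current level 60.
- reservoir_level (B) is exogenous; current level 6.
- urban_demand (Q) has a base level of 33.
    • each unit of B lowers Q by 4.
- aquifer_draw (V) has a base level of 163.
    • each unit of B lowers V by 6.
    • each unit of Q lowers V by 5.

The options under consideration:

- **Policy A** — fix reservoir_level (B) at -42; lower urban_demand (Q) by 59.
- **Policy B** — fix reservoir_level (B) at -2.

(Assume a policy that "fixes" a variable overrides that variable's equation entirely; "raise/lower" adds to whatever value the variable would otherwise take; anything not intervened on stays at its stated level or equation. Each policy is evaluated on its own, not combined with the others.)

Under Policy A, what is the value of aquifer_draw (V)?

-295

Policy A (B := -42, Q − 59):
  B = -42
  Q = 33 − 4·(-42) (−59 from intervention) = 142
  V = 163 − 6·(-42) − 5·142 = -295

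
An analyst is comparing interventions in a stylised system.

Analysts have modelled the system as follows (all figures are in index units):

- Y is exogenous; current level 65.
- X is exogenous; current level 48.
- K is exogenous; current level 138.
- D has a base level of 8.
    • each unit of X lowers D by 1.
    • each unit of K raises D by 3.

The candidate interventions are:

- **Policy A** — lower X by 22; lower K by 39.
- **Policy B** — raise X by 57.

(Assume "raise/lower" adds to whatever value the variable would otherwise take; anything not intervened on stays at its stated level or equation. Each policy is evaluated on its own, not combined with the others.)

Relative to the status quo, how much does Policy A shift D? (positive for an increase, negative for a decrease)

-95

Baseline:
  X = 48
  K = 138
  D = 8 − 48 + 3·138 = 374
Policy A (X − 22, K − 39):
  X = 48 − 22 = 26
  K = 138 − 39 = 99
  D = 8 − 26 + 3·99 = 279
Change in D: 279 − 374 = -95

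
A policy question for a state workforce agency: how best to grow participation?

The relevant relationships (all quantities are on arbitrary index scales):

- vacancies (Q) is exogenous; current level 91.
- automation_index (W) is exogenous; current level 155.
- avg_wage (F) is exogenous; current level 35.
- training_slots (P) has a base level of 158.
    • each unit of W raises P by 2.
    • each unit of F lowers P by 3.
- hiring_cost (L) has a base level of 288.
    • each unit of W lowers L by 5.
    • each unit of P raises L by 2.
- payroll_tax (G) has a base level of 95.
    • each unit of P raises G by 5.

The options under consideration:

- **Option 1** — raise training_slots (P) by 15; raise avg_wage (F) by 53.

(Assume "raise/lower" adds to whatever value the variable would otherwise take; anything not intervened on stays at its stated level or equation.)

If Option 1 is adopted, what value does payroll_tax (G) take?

Option 1 (P + 15, F + 53):
  W = 155
  F = 35 + 53 = 88
  P = 158 + 2·155 − 3·88 (+15 from intervention) = 219
  G = 95 + 5·219 = 1190

1190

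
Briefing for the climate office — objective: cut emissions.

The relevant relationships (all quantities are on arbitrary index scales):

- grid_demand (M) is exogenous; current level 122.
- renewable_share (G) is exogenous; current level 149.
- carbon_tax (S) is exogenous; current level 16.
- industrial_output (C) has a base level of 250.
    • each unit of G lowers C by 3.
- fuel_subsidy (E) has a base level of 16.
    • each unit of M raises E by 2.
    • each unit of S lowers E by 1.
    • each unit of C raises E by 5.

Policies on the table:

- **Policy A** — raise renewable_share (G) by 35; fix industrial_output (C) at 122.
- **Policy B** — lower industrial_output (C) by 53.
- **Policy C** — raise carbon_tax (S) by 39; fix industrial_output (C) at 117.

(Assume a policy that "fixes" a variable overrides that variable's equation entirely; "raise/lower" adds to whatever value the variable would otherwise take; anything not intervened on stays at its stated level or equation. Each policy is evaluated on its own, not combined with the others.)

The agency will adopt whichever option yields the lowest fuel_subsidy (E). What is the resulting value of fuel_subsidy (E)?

Policy A (G + 35, C := 122):
  M = 122
  G = 149 + 35 = 184
  S = 16
  C = 122
  E = 16 + 2·122 − 16 + 5·122 = 854
Policy B (C − 53):
  M = 122
  G = 149
  S = 16
  C = 250 − 3·149 (−53 from intervention) = -250
  E = 16 + 2·122 − 16 + 5·(-250) = -1006
Policy C (S + 39, C := 117):
  M = 122
  G = 149
  S = 16 + 39 = 55
  C = 117
  E = 16 + 2·122 − 55 + 5·117 = 790
Comparing — Policy A: E=854, Policy B: E=-1006, Policy C: E=790. Lowest is -1006 (Policy B).

-1006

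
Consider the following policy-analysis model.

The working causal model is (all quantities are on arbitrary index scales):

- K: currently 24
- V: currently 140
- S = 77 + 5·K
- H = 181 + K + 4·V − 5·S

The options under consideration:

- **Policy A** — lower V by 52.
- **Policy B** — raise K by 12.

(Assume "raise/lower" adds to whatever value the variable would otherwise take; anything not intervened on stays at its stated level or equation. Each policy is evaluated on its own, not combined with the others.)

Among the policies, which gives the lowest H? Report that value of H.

-508

Policy A (V − 52):
  K = 24
  V = 140 − 52 = 88
  S = 77 + 5·24 = 197
  H = 181 + 24 + 4·88 − 5·197 = -428
Policy B (K + 12):
  K = 24 + 12 = 36
  V = 140
  S = 77 + 5·36 = 257
  H = 181 + 36 + 4·140 − 5·257 = -508
Comparing — Policy A: H=-428, Policy B: H=-508. Lowest is -508 (Policy B).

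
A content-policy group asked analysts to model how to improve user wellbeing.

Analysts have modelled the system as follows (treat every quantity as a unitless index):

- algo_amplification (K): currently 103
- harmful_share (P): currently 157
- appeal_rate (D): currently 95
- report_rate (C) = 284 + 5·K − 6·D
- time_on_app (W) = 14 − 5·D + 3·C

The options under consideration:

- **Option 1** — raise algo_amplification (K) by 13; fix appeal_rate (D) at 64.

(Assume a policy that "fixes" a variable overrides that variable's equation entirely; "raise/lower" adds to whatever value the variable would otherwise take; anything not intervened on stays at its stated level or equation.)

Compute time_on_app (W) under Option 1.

1134

Option 1 (K + 13, D := 64):
  K = 103 + 13 = 116
  D = 64
  C = 284 + 5·116 − 6·64 = 480
  W = 14 − 5·64 + 3·480 = 1134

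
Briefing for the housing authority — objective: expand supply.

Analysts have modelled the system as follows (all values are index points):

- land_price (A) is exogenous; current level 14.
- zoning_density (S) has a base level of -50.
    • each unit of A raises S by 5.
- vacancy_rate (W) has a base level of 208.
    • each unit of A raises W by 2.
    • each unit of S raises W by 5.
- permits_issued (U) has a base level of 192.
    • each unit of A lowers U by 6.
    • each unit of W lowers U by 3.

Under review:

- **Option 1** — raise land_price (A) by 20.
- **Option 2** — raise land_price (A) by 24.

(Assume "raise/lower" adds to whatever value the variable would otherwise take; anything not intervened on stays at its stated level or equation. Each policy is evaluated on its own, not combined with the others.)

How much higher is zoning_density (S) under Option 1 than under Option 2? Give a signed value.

-20

Option 1 (A + 20):
  A = 14 + 20 = 34
  S = -50 + 5·34 = 120
Option 2 (A + 24):
  A = 14 + 24 = 38
  S = -50 + 5·38 = 140
S: 120 − 140 = -20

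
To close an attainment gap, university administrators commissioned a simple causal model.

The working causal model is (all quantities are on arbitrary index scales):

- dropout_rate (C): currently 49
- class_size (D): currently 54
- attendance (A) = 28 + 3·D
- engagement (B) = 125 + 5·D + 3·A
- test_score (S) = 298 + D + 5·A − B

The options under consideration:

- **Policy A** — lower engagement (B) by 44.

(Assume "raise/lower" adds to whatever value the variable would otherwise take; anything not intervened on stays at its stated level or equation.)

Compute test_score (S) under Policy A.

Policy A (B − 44):
  D = 54
  A = 28 + 3·54 = 190
  B = 125 + 5·54 + 3·190 (−44 from intervention) = 921
  S = 298 + 54 + 5·190 − 921 = 381

381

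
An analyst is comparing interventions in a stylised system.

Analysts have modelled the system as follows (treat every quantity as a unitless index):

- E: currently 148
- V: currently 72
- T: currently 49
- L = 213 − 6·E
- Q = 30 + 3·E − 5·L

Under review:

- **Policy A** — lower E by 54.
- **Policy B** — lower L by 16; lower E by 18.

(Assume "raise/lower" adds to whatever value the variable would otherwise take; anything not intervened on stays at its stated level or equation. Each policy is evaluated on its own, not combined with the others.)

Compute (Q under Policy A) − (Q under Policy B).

Policy A (E − 54):
  E = 148 − 54 = 94
  L = 213 − 6·94 = -351
  Q = 30 + 3·94 − 5·(-351) = 2067
Policy B (L − 16, E − 18):
  E = 148 − 18 = 130
  L = 213 − 6·130 (−16 from intervention) = -583
  Q = 30 + 3·130 − 5·(-583) = 3335
Q: 2067 − 3335 = -1268

-1268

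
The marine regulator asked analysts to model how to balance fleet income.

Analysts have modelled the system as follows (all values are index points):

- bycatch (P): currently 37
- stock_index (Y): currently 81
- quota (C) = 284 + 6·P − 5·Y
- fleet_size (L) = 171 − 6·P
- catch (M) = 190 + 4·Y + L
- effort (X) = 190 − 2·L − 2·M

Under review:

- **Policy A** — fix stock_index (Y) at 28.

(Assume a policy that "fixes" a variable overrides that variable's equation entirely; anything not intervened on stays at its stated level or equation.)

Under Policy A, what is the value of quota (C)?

Policy A (Y := 28):
  P = 37
  Y = 28
  C = 284 + 6·37 − 5·28 = 366

366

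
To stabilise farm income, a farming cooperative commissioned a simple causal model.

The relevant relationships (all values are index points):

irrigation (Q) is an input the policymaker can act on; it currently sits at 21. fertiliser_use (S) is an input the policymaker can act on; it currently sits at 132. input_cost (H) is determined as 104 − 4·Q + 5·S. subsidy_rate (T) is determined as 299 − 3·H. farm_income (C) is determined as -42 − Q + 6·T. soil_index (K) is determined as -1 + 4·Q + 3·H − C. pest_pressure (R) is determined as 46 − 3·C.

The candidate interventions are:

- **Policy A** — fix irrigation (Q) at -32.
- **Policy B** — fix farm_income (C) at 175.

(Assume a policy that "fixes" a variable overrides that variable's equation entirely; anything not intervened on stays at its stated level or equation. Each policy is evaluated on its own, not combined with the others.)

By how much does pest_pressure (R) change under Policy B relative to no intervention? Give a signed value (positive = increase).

-32052

Baseline:
  Q = 21
  S = 132
  H = 104 − 4·21 + 5·132 = 680
  T = 299 − 3·680 = -1741
  C = -42 − 21 + 6·(-1741) = -10509
  R = 46 − 3·(-10509) = 31573
Policy B (C := 175):
  Q = 21
  S = 132
  H = 104 − 4·21 + 5·132 = 680
  T = 299 − 3·680 = -1741
  C = 175
  R = 46 − 3·175 = -479
Change in R: -479 − 31573 = -32052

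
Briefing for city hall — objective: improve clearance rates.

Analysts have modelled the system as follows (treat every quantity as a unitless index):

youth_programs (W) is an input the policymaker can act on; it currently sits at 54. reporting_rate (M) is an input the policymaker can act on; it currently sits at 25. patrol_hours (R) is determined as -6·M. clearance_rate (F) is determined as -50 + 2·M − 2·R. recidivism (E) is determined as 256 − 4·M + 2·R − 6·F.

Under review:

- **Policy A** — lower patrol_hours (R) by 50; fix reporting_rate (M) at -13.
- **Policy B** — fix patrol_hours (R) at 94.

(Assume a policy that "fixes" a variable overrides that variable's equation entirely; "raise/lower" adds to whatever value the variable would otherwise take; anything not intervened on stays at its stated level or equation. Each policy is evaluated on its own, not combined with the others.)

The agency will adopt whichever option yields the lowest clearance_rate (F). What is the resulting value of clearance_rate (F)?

Policy A (R − 50, M := -13):
  M = -13
  R = 0 − 6·(-13) (−50 from intervention) = 28
  F = -50 + 2·(-13) − 2·28 = -132
Policy B (R := 94):
  M = 25
  R = 94
  F = -50 + 2·25 − 2·94 = -188
Comparing — Policy A: F=-132, Policy B: F=-188. Lowest is -188 (Policy B).

-188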